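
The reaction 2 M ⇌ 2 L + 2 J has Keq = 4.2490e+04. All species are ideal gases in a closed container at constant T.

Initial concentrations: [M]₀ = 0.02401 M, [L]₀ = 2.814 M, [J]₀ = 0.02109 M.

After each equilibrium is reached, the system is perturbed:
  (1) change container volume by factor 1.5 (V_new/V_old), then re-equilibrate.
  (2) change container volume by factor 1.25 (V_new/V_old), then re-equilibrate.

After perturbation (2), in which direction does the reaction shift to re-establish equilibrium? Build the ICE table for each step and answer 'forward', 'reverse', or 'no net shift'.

Q₀ = 6.11 vs Keq = 4.2490e+04 ⇒ Q<K, forward
Step 1:
                  M         L         J
  init      0.02401     2.814   0.02109
  Δ         -0.0234    0.0234    0.0234
  eq      6.1237e-04     2.837   0.04449
  solve Keq expr → x = 0.0117; check Q = 4.2490e+04
Then change container volume by factor 1.5 (V_new/V_old).
Step 2:
                  M         L         J
  init    4.0825e-04     1.892   0.02966
  Δ       -1.3483e-04 1.3483e-04 1.3483e-04
  eq      2.7342e-04     1.892   0.02979
  solve Keq expr → x = 6.7413e-05; check Q = 4.2490e+04
Then change container volume by factor 1.25 (V_new/V_old).
Step 3:
                  M         L         J
  init    2.1874e-04     1.513   0.02383
  Δ       -4.3424e-05 4.3424e-05 4.3424e-05
  eq      1.7531e-04     1.513   0.02388
  solve Keq expr → x = 2.1712e-05; check Q = 4.2490e+04

Direction: forward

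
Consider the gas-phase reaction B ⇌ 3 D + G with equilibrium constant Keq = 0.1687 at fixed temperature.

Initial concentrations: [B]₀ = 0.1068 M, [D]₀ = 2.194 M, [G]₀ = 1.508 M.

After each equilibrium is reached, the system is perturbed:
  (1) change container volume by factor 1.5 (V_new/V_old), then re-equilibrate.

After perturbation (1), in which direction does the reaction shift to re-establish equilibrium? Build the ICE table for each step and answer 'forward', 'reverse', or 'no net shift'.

Q₀ = 149.1 vs Keq = 0.1687 ⇒ Q>K, reverse
Step 1:
                  B         D         G
  Initial    0.1068     2.194     1.508
  Change     0.5666      -1.7   -0.5666
  Equil      0.6734    0.4942    0.9414
  solve Keq expr → x = -0.5666; check Q = 0.1687
Then change container volume by factor 1.5 (V_new/V_old).
Step 2:
                  B         D         G
  Initial    0.4489    0.3294    0.6276
  Change   -0.04548    0.1364   0.04548
  Equil      0.4035    0.4659    0.6731
  solve Keq expr → x = 0.04548; check Q = 0.1687

Direction: forward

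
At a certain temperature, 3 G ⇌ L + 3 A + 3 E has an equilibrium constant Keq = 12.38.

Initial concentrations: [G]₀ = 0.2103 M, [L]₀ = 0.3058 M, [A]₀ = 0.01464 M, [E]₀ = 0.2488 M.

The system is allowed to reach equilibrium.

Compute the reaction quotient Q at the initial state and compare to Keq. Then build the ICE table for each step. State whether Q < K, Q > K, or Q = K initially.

Q₀ = 1.5889e-06 vs Keq = 12.38 ⇒ Q<K, forward
Step 1:
                   G          L          A          E
  I           0.2103     0.3058    0.01464     0.2488
  C          -0.1837    0.06125     0.1837     0.1837
  E          0.02656      0.367     0.1984     0.4325
  solve Keq expr → x = 0.06125; check Q = 12.38

Q₀ = 1.5889e-06; Q < K (proceeds forward)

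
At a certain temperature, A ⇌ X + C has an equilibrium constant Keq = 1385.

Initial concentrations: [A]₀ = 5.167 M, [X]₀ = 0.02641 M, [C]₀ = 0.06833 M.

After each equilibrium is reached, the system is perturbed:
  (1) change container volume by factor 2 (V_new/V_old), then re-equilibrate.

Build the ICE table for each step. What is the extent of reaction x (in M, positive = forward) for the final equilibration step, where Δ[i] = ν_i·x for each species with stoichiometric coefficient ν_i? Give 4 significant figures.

x = 0.004853 M

Q₀ = 3.4925e-04 vs Keq = 1385 ⇒ Q<K, forward
Step 1:
                  A         X         C
  I           5.167   0.02641   0.06833
  C          -5.148     5.148     5.148
  E         0.01948     5.174     5.216
  solve Keq expr → x = 5.148; check Q = 1385
Then change container volume by factor 2 (V_new/V_old).
Step 2:
                  A         X         C
  I        0.009742     2.587     2.608
  C       -0.004853  0.004853  0.004853
  E        0.004889     2.592     2.613
  solve Keq expr → x = 0.004853; check Q = 1385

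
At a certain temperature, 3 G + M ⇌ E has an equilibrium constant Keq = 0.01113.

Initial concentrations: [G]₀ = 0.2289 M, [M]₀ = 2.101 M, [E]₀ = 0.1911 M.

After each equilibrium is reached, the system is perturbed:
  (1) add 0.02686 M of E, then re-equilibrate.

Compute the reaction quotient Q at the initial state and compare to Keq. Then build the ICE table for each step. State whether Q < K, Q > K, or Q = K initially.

Q₀ = 7.584 vs Keq = 0.01113 ⇒ Q>K, reverse
Step 1:
                  G         M         E
  I          0.2289     2.101    0.1911
  C          0.5388    0.1796   -0.1796
  E          0.7677     2.281   0.01149
  solve Keq expr → x = -0.1796; check Q = 0.01113
Then add 0.02686 M of E.
Step 2:
                  G         M         E
  I          0.7677     2.281   0.03835
  C         0.06984   0.02328  -0.02328
  E          0.8376     2.304   0.01507
  solve Keq expr → x = -0.02328; check Q = 0.01113

Q₀ = 7.584; Q > K (proceeds reverse)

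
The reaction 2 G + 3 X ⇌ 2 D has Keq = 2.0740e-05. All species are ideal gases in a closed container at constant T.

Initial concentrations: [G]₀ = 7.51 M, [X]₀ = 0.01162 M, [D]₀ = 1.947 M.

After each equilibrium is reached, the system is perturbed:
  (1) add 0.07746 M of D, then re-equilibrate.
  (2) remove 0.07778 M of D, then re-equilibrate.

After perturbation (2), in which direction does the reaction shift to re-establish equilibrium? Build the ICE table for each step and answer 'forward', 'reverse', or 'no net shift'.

Direction: forward

Q₀ = 4.2838e+04 vs Keq = 2.0740e-05 ⇒ Q>K, reverse
Step 1:
                  G         X         D
  I            7.51   0.01162     1.947
  C           1.764     2.646    -1.764
  E           9.274     2.658     0.183
  solve Keq expr → x = -0.882; check Q = 2.0740e-05
Then add 0.07746 M of D.
Step 2:
                  G         X         D
  I           9.274     2.658    0.2604
  C          0.0658    0.0987   -0.0658
  E            9.34     2.756    0.1946
  solve Keq expr → x = -0.0329; check Q = 2.0740e-05
Then remove 0.07778 M of D.
Step 3:
                  G         X         D
  I            9.34     2.756    0.1169
  C        -0.06607  -0.09911   0.06607
  E           9.274     2.657    0.1829
  solve Keq expr → x = 0.03304; check Q = 2.0740e-05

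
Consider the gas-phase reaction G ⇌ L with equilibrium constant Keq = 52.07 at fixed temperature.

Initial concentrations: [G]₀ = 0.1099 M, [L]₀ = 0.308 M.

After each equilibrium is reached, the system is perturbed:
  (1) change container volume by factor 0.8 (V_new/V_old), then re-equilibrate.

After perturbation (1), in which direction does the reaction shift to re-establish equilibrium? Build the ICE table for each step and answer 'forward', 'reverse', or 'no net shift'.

Direction: no net shift

Q₀ = 2.803 vs Keq = 52.07 ⇒ Q<K, forward
Step 1:
                   G          L
  init        0.1099      0.308
  Δ           -0.102      0.102
  eq        0.007875       0.41
  solve Keq expr → x = 0.102; check Q = 52.07
Then change container volume by factor 0.8 (V_new/V_old).
Step 2:
                   G          L
  init      0.009843     0.5125
  Δ                0          0
  eq        0.009843     0.5125
  solve Keq expr → x = 0; check Q = 52.07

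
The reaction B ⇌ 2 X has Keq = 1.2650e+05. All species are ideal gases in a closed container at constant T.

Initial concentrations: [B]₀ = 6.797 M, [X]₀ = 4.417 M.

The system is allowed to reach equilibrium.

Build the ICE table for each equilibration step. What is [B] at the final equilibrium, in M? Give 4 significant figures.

[B]_eq = 0.002563 M

Q₀ = 2.87 vs Keq = 1.2650e+05 ⇒ Q<K, forward
Step 1:
                  B         X
  init        6.797     4.417
  Δ          -6.794     13.59
  eq       0.002563     18.01
  solve Keq expr → x = 6.794; check Q = 1.2650e+05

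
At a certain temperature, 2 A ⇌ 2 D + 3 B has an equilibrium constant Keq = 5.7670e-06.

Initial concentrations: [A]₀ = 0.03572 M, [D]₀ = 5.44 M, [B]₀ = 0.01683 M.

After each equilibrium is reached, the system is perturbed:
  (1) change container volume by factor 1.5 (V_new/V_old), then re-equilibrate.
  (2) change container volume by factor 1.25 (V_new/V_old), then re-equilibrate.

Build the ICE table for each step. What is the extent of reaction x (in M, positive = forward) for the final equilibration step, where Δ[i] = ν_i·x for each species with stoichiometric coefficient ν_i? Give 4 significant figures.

Q₀ = 0.1106 vs Keq = 5.7670e-06 ⇒ Q>K, reverse
Step 1:
                  A         D         B
  I         0.03572      5.44   0.01683
  C         0.01072  -0.01072  -0.01608
  E         0.04644     5.429 7.5004e-04
  solve Keq expr → x = -0.00536; check Q = 5.7670e-06
Then change container volume by factor 1.5 (V_new/V_old).
Step 2:
                  A         D         B
  I         0.03096      3.62 5.0003e-04
  C       -1.6488e-04 1.6488e-04 2.4732e-04
  E          0.0308      3.62 7.4735e-04
  solve Keq expr → x = 8.2442e-05; check Q = 5.7670e-06
Then change container volume by factor 1.25 (V_new/V_old).
Step 3:
                  A         D         B
  I         0.02464     2.896 5.9788e-04
  C       -9.8309e-05 9.8309e-05 1.4746e-04
  E         0.02454     2.896 7.4534e-04
  solve Keq expr → x = 4.9155e-05; check Q = 5.7670e-06

x = 4.9155e-05 M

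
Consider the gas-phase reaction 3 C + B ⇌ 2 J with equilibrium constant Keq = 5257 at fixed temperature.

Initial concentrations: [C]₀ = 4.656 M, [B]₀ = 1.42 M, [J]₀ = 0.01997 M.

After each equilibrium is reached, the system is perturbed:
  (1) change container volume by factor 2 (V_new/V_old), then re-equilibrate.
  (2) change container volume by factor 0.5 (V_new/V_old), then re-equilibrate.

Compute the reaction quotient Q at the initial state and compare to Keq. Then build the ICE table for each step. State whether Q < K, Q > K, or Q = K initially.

Q₀ = 2.7825e-06; Q < K (proceeds forward)

Q₀ = 2.7825e-06 vs Keq = 5257 ⇒ Q<K, forward
Step 1:
                  C         B         J
  I           4.656      1.42   0.01997
  C          -4.209    -1.403     2.806
  E           0.447   0.01701     2.826
  solve Keq expr → x = 1.403; check Q = 5257
Then change container volume by factor 2 (V_new/V_old).
Step 2:
                  C         B         J
  I          0.2235  0.008503     1.413
  C         0.03683   0.01228  -0.02456
  E          0.2603   0.02078     1.388
  solve Keq expr → x = -0.01228; check Q = 5257
Then change container volume by factor 0.5 (V_new/V_old).
Step 3:
                  C         B         J
  I          0.5207   0.04156     2.777
  C        -0.07367  -0.02456   0.04911
  E           0.447   0.01701     2.826
  solve Keq expr → x = 0.02456; check Q = 5257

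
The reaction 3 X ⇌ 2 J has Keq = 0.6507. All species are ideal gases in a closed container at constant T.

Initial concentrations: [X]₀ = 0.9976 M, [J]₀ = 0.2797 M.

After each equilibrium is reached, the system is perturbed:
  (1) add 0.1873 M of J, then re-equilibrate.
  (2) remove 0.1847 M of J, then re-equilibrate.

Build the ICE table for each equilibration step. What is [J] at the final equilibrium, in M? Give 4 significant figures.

[J]_eq = 0.4774 M

Q₀ = 0.0788 vs Keq = 0.6507 ⇒ Q<K, forward
Step 1:
                  X         J
  Initial    0.9976    0.2797
  Change    -0.2942    0.1962
  Equil      0.7034    0.4759
  solve Keq expr → x = 0.09808; check Q = 0.6507
Then add 0.1873 M of J.
Step 2:
                  X         J
  Initial    0.7034    0.6632
  Change     0.1089  -0.07261
  Equil      0.8123    0.5905
  solve Keq expr → x = -0.0363; check Q = 0.6507
Then remove 0.1847 M of J.
Step 3:
                  X         J
  Initial    0.8123    0.4058
  Change    -0.1074   0.07158
  Equil      0.7049    0.4774
  solve Keq expr → x = 0.03579; check Q = 0.6507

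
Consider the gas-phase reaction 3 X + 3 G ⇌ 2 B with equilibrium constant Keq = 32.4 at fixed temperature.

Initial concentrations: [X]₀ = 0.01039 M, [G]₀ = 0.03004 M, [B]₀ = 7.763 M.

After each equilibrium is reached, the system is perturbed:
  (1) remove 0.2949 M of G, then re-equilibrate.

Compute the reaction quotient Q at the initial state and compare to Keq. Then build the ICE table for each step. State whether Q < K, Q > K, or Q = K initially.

Q₀ = 1.9820e+12 vs Keq = 32.4 ⇒ Q>K, reverse
Step 1:
                    X           G           B
  init        0.01039     0.03004       7.763
  Δ             1.054       1.054     -0.7028
  eq            1.065       1.084        7.06
  solve Keq expr → x = -0.3514; check Q = 32.4
Then remove 0.2949 M of G.
Step 2:
                    X           G           B
  init          1.065      0.7894        7.06
  Δ            0.1511      0.1511     -0.1007
  eq            1.216      0.9405       6.959
  solve Keq expr → x = -0.05036; check Q = 32.4

Q₀ = 1.9820e+12; Q > K (proceeds reverse)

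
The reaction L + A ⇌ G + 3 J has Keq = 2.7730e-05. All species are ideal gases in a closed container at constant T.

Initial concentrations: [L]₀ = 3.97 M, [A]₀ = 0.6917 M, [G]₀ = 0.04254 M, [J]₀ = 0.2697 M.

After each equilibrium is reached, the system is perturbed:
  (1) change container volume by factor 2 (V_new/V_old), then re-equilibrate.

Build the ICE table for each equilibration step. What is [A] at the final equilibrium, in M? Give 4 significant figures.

Q₀ = 3.0390e-04 vs Keq = 2.7730e-05 ⇒ Q>K, reverse
Step 1:
                  L         A         G         J
  init         3.97    0.6917   0.04254    0.2697
  Δ         0.02926   0.02926  -0.02926  -0.08778
  eq          3.999     0.721   0.01328    0.1819
  solve Keq expr → x = -0.02926; check Q = 2.7730e-05
Then change container volume by factor 2 (V_new/V_old).
Step 2:
                  L         A         G         J
  init            2    0.3605   0.00664   0.09096
  Δ       -0.007129 -0.007129  0.007129   0.02139
  eq          1.993    0.3534   0.01377    0.1123
  solve Keq expr → x = 0.007129; check Q = 2.7730e-05

[A]_eq = 0.3534 M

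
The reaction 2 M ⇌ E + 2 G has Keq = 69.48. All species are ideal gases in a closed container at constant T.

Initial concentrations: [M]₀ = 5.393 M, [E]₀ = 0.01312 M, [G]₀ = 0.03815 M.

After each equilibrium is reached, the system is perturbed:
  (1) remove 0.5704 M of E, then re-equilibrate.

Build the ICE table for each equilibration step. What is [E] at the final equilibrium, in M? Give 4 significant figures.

[E]_eq = 1.766 M

Q₀ = 6.5654e-07 vs Keq = 69.48 ⇒ Q<K, forward
Step 1:
                  M         E         G
  I           5.393   0.01312   0.03815
  C          -4.558     2.279     4.558
  E          0.8348     2.292     4.596
  solve Keq expr → x = 2.279; check Q = 69.48
Then remove 0.5704 M of E.
Step 2:
                  M         E         G
  I          0.8348     1.722     4.596
  C        -0.08806   0.04403   0.08806
  E          0.7468     1.766     4.684
  solve Keq expr → x = 0.04403; check Q = 69.48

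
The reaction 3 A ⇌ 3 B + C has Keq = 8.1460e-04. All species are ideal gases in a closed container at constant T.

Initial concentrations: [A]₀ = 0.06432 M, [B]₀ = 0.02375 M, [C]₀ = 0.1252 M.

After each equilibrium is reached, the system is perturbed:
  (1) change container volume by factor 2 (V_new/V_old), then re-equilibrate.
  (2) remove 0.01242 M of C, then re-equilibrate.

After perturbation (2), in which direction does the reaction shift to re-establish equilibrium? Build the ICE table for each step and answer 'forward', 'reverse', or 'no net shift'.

Q₀ = 0.006303 vs Keq = 8.1460e-04 ⇒ Q>K, reverse
Step 1:
                    A           B           C
  Initial     0.06432     0.02375      0.1252
  Change     0.009792   -0.009792   -0.003264
  Equil       0.07411     0.01396      0.1219
  solve Keq expr → x = -0.003264; check Q = 8.1460e-04
Then change container volume by factor 2 (V_new/V_old).
Step 2:
                    A           B           C
  Initial     0.03706    0.006979     0.06097
  Change    -0.001448    0.001448  4.8273e-04
  Equil       0.03561    0.008427     0.06145
  solve Keq expr → x = 4.8273e-04; check Q = 8.1460e-04
Then remove 0.01242 M of C.
Step 3:
                    A           B           C
  Initial     0.03561    0.008427     0.04903
  Change  -5.1649e-04  5.1649e-04  1.7216e-04
  Equil       0.03509    0.008944      0.0492
  solve Keq expr → x = 1.7216e-04; check Q = 8.1460e-04

Direction: forward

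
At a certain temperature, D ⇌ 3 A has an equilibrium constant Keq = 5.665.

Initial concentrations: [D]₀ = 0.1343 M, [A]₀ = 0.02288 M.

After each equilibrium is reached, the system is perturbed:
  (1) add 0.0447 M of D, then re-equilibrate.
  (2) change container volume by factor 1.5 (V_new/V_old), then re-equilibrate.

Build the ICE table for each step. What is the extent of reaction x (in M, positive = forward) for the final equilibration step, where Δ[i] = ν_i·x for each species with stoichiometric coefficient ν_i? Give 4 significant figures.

x = 0.006716 M

Q₀ = 8.9185e-05 vs Keq = 5.665 ⇒ Q<K, forward
Step 1:
                    D           A
  Initial      0.1343     0.02288
  Change      -0.1235      0.3706
  Equil       0.01076      0.3935
  solve Keq expr → x = 0.1235; check Q = 5.665
Then add 0.0447 M of D.
Step 2:
                    D           A
  Initial     0.05546      0.3935
  Change     -0.03399       0.102
  Equil       0.02147      0.4955
  solve Keq expr → x = 0.03399; check Q = 5.665
Then change container volume by factor 1.5 (V_new/V_old).
Step 3:
                    D           A
  Initial     0.01431      0.3303
  Change    -0.006716     0.02015
  Equil      0.007598      0.3505
  solve Keq expr → x = 0.006716; check Q = 5.665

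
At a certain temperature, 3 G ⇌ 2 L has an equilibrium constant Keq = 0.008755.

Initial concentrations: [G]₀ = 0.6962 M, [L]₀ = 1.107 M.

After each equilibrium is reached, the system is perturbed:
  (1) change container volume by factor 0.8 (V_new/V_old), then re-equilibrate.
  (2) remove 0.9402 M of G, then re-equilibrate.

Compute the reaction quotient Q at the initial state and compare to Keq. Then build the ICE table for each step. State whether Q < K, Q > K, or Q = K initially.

Q₀ = 3.632; Q > K (proceeds reverse)

Q₀ = 3.632 vs Keq = 0.008755 ⇒ Q>K, reverse
Step 1:
                    G           L
  Initial      0.6962       1.107
  Change        1.273     -0.8485
  Equil         1.969      0.2585
  solve Keq expr → x = -0.4242; check Q = 0.008755
Then change container volume by factor 0.8 (V_new/V_old).
Step 2:
                    G           L
  Initial       2.461      0.3231
  Change     -0.04305      0.0287
  Equil         2.418      0.3518
  solve Keq expr → x = 0.01435; check Q = 0.008755
Then remove 0.9402 M of G.
Step 3:
                    G           L
  Initial       1.478      0.3518
  Change       0.2178     -0.1452
  Equil         1.696      0.2066
  solve Keq expr → x = -0.07261; check Q = 0.008755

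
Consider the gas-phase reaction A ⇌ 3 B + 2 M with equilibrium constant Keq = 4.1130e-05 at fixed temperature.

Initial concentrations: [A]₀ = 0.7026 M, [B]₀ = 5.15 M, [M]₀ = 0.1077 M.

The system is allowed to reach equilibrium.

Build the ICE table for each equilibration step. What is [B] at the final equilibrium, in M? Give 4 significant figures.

Q₀ = 2.255 vs Keq = 4.1130e-05 ⇒ Q>K, reverse
Step 1:
                   A          B          M
  Initial     0.7026       5.15     0.1077
  Change      0.0536    -0.1608    -0.1072
  Equil       0.7562      4.989 5.0044e-04
  solve Keq expr → x = -0.0536; check Q = 4.1130e-05

[B]_eq = 4.989 M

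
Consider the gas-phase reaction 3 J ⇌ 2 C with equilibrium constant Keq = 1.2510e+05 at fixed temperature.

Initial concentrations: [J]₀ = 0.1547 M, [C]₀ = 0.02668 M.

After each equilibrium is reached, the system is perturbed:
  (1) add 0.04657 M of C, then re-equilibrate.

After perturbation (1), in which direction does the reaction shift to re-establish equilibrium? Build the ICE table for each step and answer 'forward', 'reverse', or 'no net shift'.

Direction: reverse

Q₀ = 0.1923 vs Keq = 1.2510e+05 ⇒ Q<K, forward
Step 1:
                    J           C
  I            0.1547     0.02668
  C           -0.1497     0.09978
  E          0.005037      0.1265
  solve Keq expr → x = 0.04989; check Q = 1.2510e+05
Then add 0.04657 M of C.
Step 2:
                    J           C
  I          0.005037       0.173
  C          0.001153 -7.6848e-04
  E           0.00619      0.1723
  solve Keq expr → x = -3.8424e-04; check Q = 1.2510e+05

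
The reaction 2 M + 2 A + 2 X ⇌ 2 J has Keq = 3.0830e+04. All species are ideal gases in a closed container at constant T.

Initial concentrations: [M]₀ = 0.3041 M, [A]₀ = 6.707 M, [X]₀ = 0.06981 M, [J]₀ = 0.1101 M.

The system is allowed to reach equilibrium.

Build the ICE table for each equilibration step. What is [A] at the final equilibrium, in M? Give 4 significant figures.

Q₀ = 0.5979 vs Keq = 3.0830e+04 ⇒ Q<K, forward
Step 1:
                   M          A          X          J
  I           0.3041      6.707    0.06981     0.1101
  C         -0.06916   -0.06916   -0.06916    0.06916
  E           0.2349      6.638 6.5463e-04     0.1793
  solve Keq expr → x = 0.03458; check Q = 3.0830e+04

[A]_eq = 6.638 M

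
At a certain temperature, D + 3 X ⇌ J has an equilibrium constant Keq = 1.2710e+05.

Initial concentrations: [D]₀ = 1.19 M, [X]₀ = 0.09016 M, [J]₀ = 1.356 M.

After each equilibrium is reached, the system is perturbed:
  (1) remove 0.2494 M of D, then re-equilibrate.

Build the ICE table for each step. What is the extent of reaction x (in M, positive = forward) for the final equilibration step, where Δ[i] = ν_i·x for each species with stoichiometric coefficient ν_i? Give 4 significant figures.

Q₀ = 1555 vs Keq = 1.2710e+05 ⇒ Q<K, forward
Step 1:
                    D           X           J
  I              1.19     0.09016       1.356
  C          -0.02304    -0.06913     0.02304
  E             1.167     0.02103       1.379
  solve Keq expr → x = 0.02304; check Q = 1.2710e+05
Then remove 0.2494 M of D.
Step 2:
                    D           X           J
  I            0.9176     0.02103       1.379
  C        5.8222e-04    0.001747 -5.8222e-04
  E            0.9181     0.02277       1.378
  solve Keq expr → x = -5.8222e-04; check Q = 1.2710e+05

x = -5.8222e-04 M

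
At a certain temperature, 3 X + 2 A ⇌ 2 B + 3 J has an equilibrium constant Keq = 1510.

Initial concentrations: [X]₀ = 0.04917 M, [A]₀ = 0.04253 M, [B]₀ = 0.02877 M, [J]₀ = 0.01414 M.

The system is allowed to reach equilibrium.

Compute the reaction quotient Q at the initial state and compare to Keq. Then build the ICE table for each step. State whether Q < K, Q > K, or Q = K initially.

Q₀ = 0.01088; Q < K (proceeds forward)

Q₀ = 0.01088 vs Keq = 1510 ⇒ Q<K, forward
Step 1:
                    X           A           B           J
  init        0.04917     0.04253     0.02877     0.01414
  Δ          -0.03892    -0.02595     0.02595     0.03892
  eq          0.01025     0.01658     0.05472     0.05306
  solve Keq expr → x = 0.01297; check Q = 1510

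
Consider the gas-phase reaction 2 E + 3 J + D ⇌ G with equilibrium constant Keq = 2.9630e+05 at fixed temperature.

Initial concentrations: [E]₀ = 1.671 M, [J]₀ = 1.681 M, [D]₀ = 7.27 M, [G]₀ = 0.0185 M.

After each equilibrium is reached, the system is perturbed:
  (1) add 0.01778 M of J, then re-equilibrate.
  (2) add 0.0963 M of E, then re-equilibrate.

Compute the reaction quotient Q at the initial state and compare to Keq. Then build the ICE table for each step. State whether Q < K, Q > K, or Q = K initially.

Q₀ = 1.9186e-04; Q < K (proceeds forward)

Q₀ = 1.9186e-04 vs Keq = 2.9630e+05 ⇒ Q<K, forward
Step 1:
                    E           J           D           G
  init          1.671       1.681        7.27      0.0185
  Δ            -1.114      -1.671     -0.5571      0.5571
  eq           0.5568    0.009772       6.713      0.5756
  solve Keq expr → x = 0.5571; check Q = 2.9630e+05
Then add 0.01778 M of J.
Step 2:
                    E           J           D           G
  init         0.5568     0.02755       6.713      0.5756
  Δ          -0.01174     -0.0176   -0.005868    0.005868
  eq           0.5451    0.009948       6.707      0.5814
  solve Keq expr → x = 0.005868; check Q = 2.9630e+05
Then add 0.0963 M of E.
Step 3:
                    E           J           D           G
  init         0.6414    0.009948       6.707      0.5814
  Δ       -6.7623e-04   -0.001014 -3.3811e-04  3.3811e-04
  eq           0.6407    0.008934       6.707      0.5818
  solve Keq expr → x = 3.3811e-04; check Q = 2.9630e+05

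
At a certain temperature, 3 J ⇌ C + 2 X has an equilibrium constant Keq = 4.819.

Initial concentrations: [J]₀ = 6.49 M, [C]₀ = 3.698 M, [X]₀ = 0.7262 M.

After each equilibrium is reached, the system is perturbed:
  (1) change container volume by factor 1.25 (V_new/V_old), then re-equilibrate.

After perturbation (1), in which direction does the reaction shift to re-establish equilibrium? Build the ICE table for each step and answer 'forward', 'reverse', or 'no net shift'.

Direction: no net shift

Q₀ = 0.007134 vs Keq = 4.819 ⇒ Q<K, forward
Step 1:
                  J         C         X
  init         6.49     3.698    0.7262
  Δ          -4.148     1.383     2.765
  eq          2.342     5.081     3.491
  solve Keq expr → x = 1.383; check Q = 4.819
Then change container volume by factor 1.25 (V_new/V_old).
Step 2:
                  J         C         X
  init        1.874     4.064     2.793
  Δ               0         0         0
  eq          1.874     4.064     2.793
  solve Keq expr → x = 0; check Q = 4.819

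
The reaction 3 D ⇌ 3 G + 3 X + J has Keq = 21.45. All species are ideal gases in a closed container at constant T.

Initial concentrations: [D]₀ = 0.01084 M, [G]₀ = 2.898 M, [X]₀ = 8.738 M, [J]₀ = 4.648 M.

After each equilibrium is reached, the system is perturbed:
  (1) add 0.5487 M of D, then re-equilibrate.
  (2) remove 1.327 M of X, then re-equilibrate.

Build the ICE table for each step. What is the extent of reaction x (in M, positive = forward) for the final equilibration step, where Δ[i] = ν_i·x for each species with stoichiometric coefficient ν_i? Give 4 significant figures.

x = 0.04048 M

Q₀ = 5.9253e+10 vs Keq = 21.45 ⇒ Q>K, reverse
Step 1:
                   D          G          X          J
  Initial    0.01084      2.898      8.738      4.648
  Change       2.274     -2.274     -2.274    -0.7579
  Equil        2.284     0.6243      6.464       3.89
  solve Keq expr → x = -0.7579; check Q = 21.45
Then add 0.5487 M of D.
Step 2:
                   D          G          X          J
  Initial      2.833     0.6243      6.464       3.89
  Change     -0.1065     0.1065     0.1065    0.03551
  Equil        2.727     0.7309      6.571      3.926
  solve Keq expr → x = 0.03551; check Q = 21.45
Then remove 1.327 M of X.
Step 3:
                   D          G          X          J
  Initial      2.727     0.7309      5.244      3.926
  Change     -0.1214     0.1214     0.1214    0.04048
  Equil        2.605     0.8523      5.365      3.966
  solve Keq expr → x = 0.04048; check Q = 21.45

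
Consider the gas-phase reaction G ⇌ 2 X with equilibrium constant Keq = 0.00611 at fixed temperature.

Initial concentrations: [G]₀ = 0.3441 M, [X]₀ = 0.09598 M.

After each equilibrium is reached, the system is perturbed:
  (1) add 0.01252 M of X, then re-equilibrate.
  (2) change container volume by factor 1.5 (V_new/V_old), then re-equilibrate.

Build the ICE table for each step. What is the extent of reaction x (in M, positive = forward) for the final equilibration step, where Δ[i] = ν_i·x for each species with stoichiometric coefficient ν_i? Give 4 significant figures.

Q₀ = 0.02677 vs Keq = 0.00611 ⇒ Q>K, reverse
Step 1:
                    G           X
  Initial      0.3441     0.09598
  Change      0.02427    -0.04854
  Equil        0.3684     0.04744
  solve Keq expr → x = -0.02427; check Q = 0.00611
Then add 0.01252 M of X.
Step 2:
                    G           X
  Initial      0.3684     0.05996
  Change     0.006066    -0.01213
  Equil        0.3744     0.04783
  solve Keq expr → x = -0.006066; check Q = 0.00611
Then change container volume by factor 1.5 (V_new/V_old).
Step 3:
                    G           X
  Initial      0.2496     0.03189
  Change    -0.003448    0.006896
  Equil        0.2462     0.03878
  solve Keq expr → x = 0.003448; check Q = 0.00611

x = 0.003448 M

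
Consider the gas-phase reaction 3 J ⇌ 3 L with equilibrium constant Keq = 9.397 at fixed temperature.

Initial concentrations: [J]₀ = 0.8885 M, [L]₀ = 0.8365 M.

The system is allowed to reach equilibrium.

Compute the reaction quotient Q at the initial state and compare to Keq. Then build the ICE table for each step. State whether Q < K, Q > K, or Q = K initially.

Q₀ = 0.8345 vs Keq = 9.397 ⇒ Q<K, forward
Step 1:
                  J         L
  Initial    0.8885    0.8365
  Change    -0.3339    0.3339
  Equil      0.5546      1.17
  solve Keq expr → x = 0.1113; check Q = 9.397

Q₀ = 0.8345; Q < K (proceeds forward)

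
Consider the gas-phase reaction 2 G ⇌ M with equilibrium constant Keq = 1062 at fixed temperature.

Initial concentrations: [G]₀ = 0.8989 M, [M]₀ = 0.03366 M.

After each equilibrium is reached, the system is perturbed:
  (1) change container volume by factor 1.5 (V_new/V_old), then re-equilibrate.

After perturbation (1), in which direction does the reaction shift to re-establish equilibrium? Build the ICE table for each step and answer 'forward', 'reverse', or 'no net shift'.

Direction: reverse

Q₀ = 0.04166 vs Keq = 1062 ⇒ Q<K, forward
Step 1:
                    G           M
  Initial      0.8989     0.03366
  Change      -0.8778      0.4389
  Equil       0.02109      0.4726
  solve Keq expr → x = 0.4389; check Q = 1062
Then change container volume by factor 1.5 (V_new/V_old).
Step 2:
                    G           M
  Initial     0.01406       0.315
  Change     0.003118   -0.001559
  Equil       0.01718      0.3135
  solve Keq expr → x = -0.001559; check Q = 1062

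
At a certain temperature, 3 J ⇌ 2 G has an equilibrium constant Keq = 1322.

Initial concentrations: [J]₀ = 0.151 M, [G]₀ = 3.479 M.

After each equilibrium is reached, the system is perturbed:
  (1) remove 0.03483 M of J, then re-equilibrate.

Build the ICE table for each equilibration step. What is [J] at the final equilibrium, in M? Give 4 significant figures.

Q₀ = 3515 vs Keq = 1322 ⇒ Q>K, reverse
Step 1:
                  J         G
  I           0.151     3.479
  C         0.05668  -0.03779
  E          0.2077     3.441
  solve Keq expr → x = -0.01889; check Q = 1322
Then remove 0.03483 M of J.
Step 2:
                  J         G
  I          0.1729     3.441
  C         0.03392  -0.02261
  E          0.2068     3.419
  solve Keq expr → x = -0.01131; check Q = 1322

[J]_eq = 0.2068 M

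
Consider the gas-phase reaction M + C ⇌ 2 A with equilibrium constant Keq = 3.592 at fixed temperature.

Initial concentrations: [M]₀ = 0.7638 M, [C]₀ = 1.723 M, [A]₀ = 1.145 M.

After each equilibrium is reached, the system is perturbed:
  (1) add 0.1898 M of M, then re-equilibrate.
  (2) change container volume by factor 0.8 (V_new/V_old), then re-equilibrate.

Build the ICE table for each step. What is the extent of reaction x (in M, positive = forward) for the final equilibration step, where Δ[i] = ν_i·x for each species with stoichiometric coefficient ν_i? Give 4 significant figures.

Q₀ = 0.9962 vs Keq = 3.592 ⇒ Q<K, forward
Step 1:
                    M           C           A
  Initial      0.7638       1.723       1.145
  Change      -0.2509     -0.2509      0.5018
  Equil        0.5129       1.472       1.647
  solve Keq expr → x = 0.2509; check Q = 3.592
Then add 0.1898 M of M.
Step 2:
                    M           C           A
  Initial      0.7027       1.472       1.647
  Change     -0.06956    -0.06956      0.1391
  Equil        0.6331       1.403       1.786
  solve Keq expr → x = 0.06956; check Q = 3.592
Then change container volume by factor 0.8 (V_new/V_old).
Step 3:
                    M           C           A
  Initial      0.7914       1.753       2.232
  Change            0           0           0
  Equil        0.7914       1.753       2.232
  solve Keq expr → x = 0; check Q = 3.592

x = 0 M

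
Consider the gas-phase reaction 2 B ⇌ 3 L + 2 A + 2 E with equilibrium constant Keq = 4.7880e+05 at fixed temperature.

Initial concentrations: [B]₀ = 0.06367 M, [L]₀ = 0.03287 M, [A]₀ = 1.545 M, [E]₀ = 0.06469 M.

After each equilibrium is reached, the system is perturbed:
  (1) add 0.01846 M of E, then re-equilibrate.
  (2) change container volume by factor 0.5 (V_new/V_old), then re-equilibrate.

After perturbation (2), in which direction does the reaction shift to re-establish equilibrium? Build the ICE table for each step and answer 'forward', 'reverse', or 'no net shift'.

Direction: reverse

Q₀ = 8.7511e-05 vs Keq = 4.7880e+05 ⇒ Q<K, forward
Step 1:
                    B           L           A           E
  init        0.06367     0.03287       1.545     0.06469
  Δ          -0.06366     0.09548     0.06366     0.06366
  eq       1.3721e-05      0.1284       1.609      0.1283
  solve Keq expr → x = 0.03183; check Q = 4.7880e+05
Then add 0.01846 M of E.
Step 2:
                    B           L           A           E
  init     1.3721e-05      0.1284       1.609      0.1468
  Δ        1.9727e-06 -2.9591e-06 -1.9727e-06 -1.9727e-06
  eq       1.5694e-05      0.1284       1.609      0.1468
  solve Keq expr → x = -9.8636e-07; check Q = 4.7880e+05
Then change container volume by factor 0.5 (V_new/V_old).
Step 3:
                    B           L           A           E
  init     3.1387e-05      0.2567       3.217      0.2936
  Δ        1.4584e-04 -2.1877e-04 -1.4584e-04 -1.4584e-04
  eq       1.7723e-04      0.2565       3.217      0.2935
  solve Keq expr → x = -7.2922e-05; check Q = 4.7880e+05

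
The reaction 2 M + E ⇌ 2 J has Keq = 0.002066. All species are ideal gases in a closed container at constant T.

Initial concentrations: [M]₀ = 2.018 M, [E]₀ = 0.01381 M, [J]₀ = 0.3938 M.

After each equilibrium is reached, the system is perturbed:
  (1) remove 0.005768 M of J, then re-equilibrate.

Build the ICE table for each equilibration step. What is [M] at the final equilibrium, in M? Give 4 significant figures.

[M]_eq = 2.36 M

Q₀ = 2.757 vs Keq = 0.002066 ⇒ Q>K, reverse
Step 1:
                    M           E           J
  I             2.018     0.01381      0.3938
  C            0.3473      0.1736     -0.3473
  E             2.365      0.1874     0.04654
  solve Keq expr → x = -0.1736; check Q = 0.002066
Then remove 0.005768 M of J.
Step 2:
                    M           E           J
  I             2.365      0.1874     0.04078
  C         -0.005332   -0.002666    0.005332
  E              2.36      0.1848     0.04611
  solve Keq expr → x = 0.002666; check Q = 0.002066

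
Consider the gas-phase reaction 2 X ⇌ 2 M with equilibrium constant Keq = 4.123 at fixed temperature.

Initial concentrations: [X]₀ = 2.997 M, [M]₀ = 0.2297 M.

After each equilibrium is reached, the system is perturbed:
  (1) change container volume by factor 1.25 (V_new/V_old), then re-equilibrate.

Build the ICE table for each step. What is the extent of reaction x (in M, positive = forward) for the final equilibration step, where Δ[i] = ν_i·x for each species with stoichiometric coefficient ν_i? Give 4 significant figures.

Q₀ = 0.005874 vs Keq = 4.123 ⇒ Q<K, forward
Step 1:
                   X          M
  init         2.997     0.2297
  Δ           -1.932      1.932
  eq           1.065      2.162
  solve Keq expr → x = 0.9661; check Q = 4.123
Then change container volume by factor 1.25 (V_new/V_old).
Step 2:
                   X          M
  init        0.8518       1.73
  Δ                0          0
  eq          0.8518       1.73
  solve Keq expr → x = 0; check Q = 4.123

x = 0 M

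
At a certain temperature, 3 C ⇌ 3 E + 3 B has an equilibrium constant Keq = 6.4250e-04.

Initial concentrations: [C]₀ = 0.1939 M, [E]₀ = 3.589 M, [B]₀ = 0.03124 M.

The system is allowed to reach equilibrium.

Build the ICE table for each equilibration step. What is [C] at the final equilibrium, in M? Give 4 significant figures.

Q₀ = 0.1933 vs Keq = 6.4250e-04 ⇒ Q>K, reverse
Step 1:
                  C         E         B
  Initial    0.1939     3.589   0.03124
  Change    0.02592  -0.02592  -0.02592
  Equil      0.2198     3.563  0.005323
  solve Keq expr → x = -0.008639; check Q = 6.4250e-04

[C]_eq = 0.2198 M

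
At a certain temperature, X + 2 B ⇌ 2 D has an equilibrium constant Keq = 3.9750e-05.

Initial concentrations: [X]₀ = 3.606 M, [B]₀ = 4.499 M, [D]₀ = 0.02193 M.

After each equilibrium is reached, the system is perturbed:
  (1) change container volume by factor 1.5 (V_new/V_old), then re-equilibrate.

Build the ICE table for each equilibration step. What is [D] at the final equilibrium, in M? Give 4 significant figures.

[D]_eq = 0.02913 M

Q₀ = 6.5890e-06 vs Keq = 3.9750e-05 ⇒ Q<K, forward
Step 1:
                  X         B         D
  init        3.606     4.499   0.02193
  Δ        -0.01572  -0.03144   0.03144
  eq           3.59     4.468   0.05337
  solve Keq expr → x = 0.01572; check Q = 3.9750e-05
Then change container volume by factor 1.5 (V_new/V_old).
Step 2:
                  X         B         D
  init        2.394     2.978   0.03558
  Δ        0.003223  0.006447 -0.006447
  eq          2.397     2.985   0.02913
  solve Keq expr → x = -0.003223; check Q = 3.9750e-05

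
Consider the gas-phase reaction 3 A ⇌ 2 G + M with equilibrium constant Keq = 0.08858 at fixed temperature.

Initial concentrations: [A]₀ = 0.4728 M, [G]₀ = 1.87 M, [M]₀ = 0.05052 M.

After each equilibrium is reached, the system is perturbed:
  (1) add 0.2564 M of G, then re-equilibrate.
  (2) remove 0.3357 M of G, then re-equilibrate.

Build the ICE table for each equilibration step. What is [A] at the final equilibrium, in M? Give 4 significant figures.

Q₀ = 1.672 vs Keq = 0.08858 ⇒ Q>K, reverse
Step 1:
                    A           G           M
  Initial      0.4728        1.87     0.05052
  Change       0.1329    -0.08863    -0.04432
  Equil        0.6057       1.781    0.006204
  solve Keq expr → x = -0.04432; check Q = 0.08858
Then add 0.2564 M of G.
Step 2:
                    A           G           M
  Initial      0.6057       2.038    0.006204
  Change     0.004063   -0.002708   -0.001354
  Equil        0.6098       2.035     0.00485
  solve Keq expr → x = -0.001354; check Q = 0.08858
Then remove 0.3357 M of G.
Step 3:
                    A           G           M
  Initial      0.6098       1.699     0.00485
  Change    -0.005652    0.003768    0.001884
  Equil        0.6042       1.703    0.006734
  solve Keq expr → x = 0.001884; check Q = 0.08858

[A]_eq = 0.6042 M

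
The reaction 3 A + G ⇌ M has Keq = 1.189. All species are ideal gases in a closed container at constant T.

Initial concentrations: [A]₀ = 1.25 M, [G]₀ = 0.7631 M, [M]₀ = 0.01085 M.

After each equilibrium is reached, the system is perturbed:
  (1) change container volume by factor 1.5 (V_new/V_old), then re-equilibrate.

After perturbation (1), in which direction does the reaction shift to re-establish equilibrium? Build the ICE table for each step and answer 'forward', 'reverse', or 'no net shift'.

Direction: reverse

Q₀ = 0.00728 vs Keq = 1.189 ⇒ Q<K, forward
Step 1:
                  A         G         M
  I            1.25    0.7631   0.01085
  C         -0.5797   -0.1932    0.1932
  E          0.6703    0.5699    0.2041
  solve Keq expr → x = 0.1932; check Q = 1.189
Then change container volume by factor 1.5 (V_new/V_old).
Step 2:
                  A         G         M
  I          0.4469    0.3799    0.1361
  C          0.1257    0.0419   -0.0419
  E          0.5726    0.4218   0.09415
  solve Keq expr → x = -0.0419; check Q = 1.189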